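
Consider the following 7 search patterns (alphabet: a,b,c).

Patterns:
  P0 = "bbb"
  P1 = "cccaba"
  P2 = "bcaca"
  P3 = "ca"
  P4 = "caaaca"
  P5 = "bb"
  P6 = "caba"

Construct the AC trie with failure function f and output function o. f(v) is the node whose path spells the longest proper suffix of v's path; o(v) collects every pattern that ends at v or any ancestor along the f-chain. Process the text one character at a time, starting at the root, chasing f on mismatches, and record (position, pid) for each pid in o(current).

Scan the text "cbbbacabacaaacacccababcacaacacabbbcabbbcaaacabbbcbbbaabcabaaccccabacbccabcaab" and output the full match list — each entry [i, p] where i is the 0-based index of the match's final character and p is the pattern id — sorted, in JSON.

Build:
Trie nodes:
  0='ε' goto b→1 c→4
  1='b' goto b→2 c→10
  2='bb' goto b→3  ←P5
  3='bbb' goto ·  ←P0
  4='c' goto a→14 c→5
  5='cc' goto c→6
  6='ccc' goto a→7
  7='ccca' goto b→8
  8='cccab' goto a→9
  9='cccaba' goto ·  ←P1
  10='bc' goto a→11
  11='bca' goto c→12
  12='bcac' goto a→13
  13='bcaca' goto ·  ←P2
  14='ca' goto a→15 b→19  ←P3
  15='caa' goto a→16
  16='caaa' goto c→17
  17='caaac' goto a→18
  18='caaaca' goto ·  ←P4
  19='cab' goto a→20
  20='caba' goto ·  ←P6

BFS fail/out derivation:
  fail(1) 'b': from fail(0)=0 chase 'b': 0 ⇒ 0;  out=∅∪out(0)=∅
  fail(4) 'c': from fail(0)=0 chase 'c': 0 ⇒ 0;  out=∅∪out(0)=∅
  fail(2) 'bb': from fail(1)=0 chase 'b': 0 ⇒ 1;  out={5}∪out(1)={5}
  fail(5) 'cc': from fail(4)=0 chase 'c': 0 ⇒ 4;  out=∅∪out(4)=∅
  fail(10) 'bc': from fail(1)=0 chase 'c': 0 ⇒ 4;  out=∅∪out(4)=∅
  fail(14) 'ca': from fail(4)=0 chase 'a': 0 ⇒ 0;  out={3}∪out(0)={3}
  fail(3) 'bbb': from fail(2)=1 chase 'b': 1 ⇒ 2;  out={0}∪out(2)={0,5}
  fail(6) 'ccc': from fail(5)=4 chase 'c': 4 ⇒ 5;  out=∅∪out(5)=∅
  fail(11) 'bca': from fail(10)=4 chase 'a': 4 ⇒ 14;  out=∅∪out(14)={3}
  fail(15) 'caa': from fail(14)=0 chase 'a': 0 ⇒ 0;  out=∅∪out(0)=∅
  fail(19) 'cab': from fail(14)=0 chase 'b': 0 ⇒ 1;  out=∅∪out(1)=∅
  fail(7) 'ccca': from fail(6)=5 chase 'a': 5→4 ⇒ 14;  out=∅∪out(14)={3}
  fail(12) 'bcac': from fail(11)=14 chase 'c': 14→0 ⇒ 4;  out=∅∪out(4)=∅
  fail(16) 'caaa': from fail(15)=0 chase 'a': 0 ⇒ 0;  out=∅∪out(0)=∅
  fail(20) 'caba': from fail(19)=1 chase 'a': 1→0 ⇒ 0;  out={6}∪out(0)={6}
  fail(8) 'cccab': from fail(7)=14 chase 'b': 14 ⇒ 19;  out=∅∪out(19)=∅
  fail(13) 'bcaca': from fail(12)=4 chase 'a': 4 ⇒ 14;  out={2}∪out(14)={2,3}
  fail(17) 'caaac': from fail(16)=0 chase 'c': 0 ⇒ 4;  out=∅∪out(4)=∅
  fail(9) 'cccaba': from fail(8)=19 chase 'a': 19 ⇒ 20;  out={1}∪out(20)={1,6}
  fail(18) 'caaaca': from fail(17)=4 chase 'a': 4 ⇒ 14;  out={4}∪out(14)={3,4}

Text stream:
[0] read 'c'  n0⇒n4
[1] read 'b'  n4⇒n1 (fail-walked)
[2] read 'b'  n1⇒n2  ** P5@[1:2]
[3] read 'b'  n2⇒n3  ** P0@[1:3],P5@[2:3]
[4] read 'a'  n3⇒n0 (fail-walked)
[5] read 'c'  n0⇒n4
[6] read 'a'  n4⇒n14  ** P3@[5:6]
[7] read 'b'  n14⇒n19
[8] read 'a'  n19⇒n20  ** P6@[5:8]
[9] read 'c'  n20⇒n4 (fail-walked)
[10] read 'a'  n4⇒n14  ** P3@[9:10]
[11] read 'a'  n14⇒n15
[12] read 'a'  n15⇒n16
[13] read 'c'  n16⇒n17
[14] read 'a'  n17⇒n18  ** P3@[13:14],P4@[9:14]
[15] read 'c'  n18⇒n4 (fail-walked)
[16] read 'c'  n4⇒n5
[17] read 'c'  n5⇒n6
[18] read 'a'  n6⇒n7  ** P3@[17:18]
[19] read 'b'  n7⇒n8
[20] read 'a'  n8⇒n9  ** P1@[15:20],P6@[17:20]
[21] read 'b'  n9⇒n1 (fail-walked)
[22] read 'c'  n1⇒n10
[23] read 'a'  n10⇒n11  ** P3@[22:23]
[24] read 'c'  n11⇒n12
[25] read 'a'  n12⇒n13  ** P2@[21:25],P3@[24:25]
[26] read 'a'  n13⇒n15 (fail-walked)
[27] read 'c'  n15⇒n4 (fail-walked)
[28] read 'a'  n4⇒n14  ** P3@[27:28]
[29] read 'c'  n14⇒n4 (fail-walked)
[30] read 'a'  n4⇒n14  ** P3@[29:30]
[31] read 'b'  n14⇒n19
[32] read 'b'  n19⇒n2 (fail-walked)  ** P5@[31:32]
[33] read 'b'  n2⇒n3  ** P0@[31:33],P5@[32:33]
[34] read 'c'  n3⇒n10 (fail-walked)
[35] read 'a'  n10⇒n11  ** P3@[34:35]
[36] read 'b'  n11⇒n19 (fail-walked)
[37] read 'b'  n19⇒n2 (fail-walked)  ** P5@[36:37]
[38] read 'b'  n2⇒n3  ** P0@[36:38],P5@[37:38]
[39] read 'c'  n3⇒n10 (fail-walked)
[40] read 'a'  n10⇒n11  ** P3@[39:40]
[41] read 'a'  n11⇒n15 (fail-walked)
[42] read 'a'  n15⇒n16
[43] read 'c'  n16⇒n17
[44] read 'a'  n17⇒n18  ** P3@[43:44],P4@[39:44]
[45] read 'b'  n18⇒n19 (fail-walked)
[46] read 'b'  n19⇒n2 (fail-walked)  ** P5@[45:46]
[47] read 'b'  n2⇒n3  ** P0@[45:47],P5@[46:47]
[48] read 'c'  n3⇒n10 (fail-walked)
[49] read 'b'  n10⇒n1 (fail-walked)
[50] read 'b'  n1⇒n2  ** P5@[49:50]
[51] read 'b'  n2⇒n3  ** P0@[49:51],P5@[50:51]
[52] read 'a'  n3⇒n0 (fail-walked)
[53] read 'a'  n0⇒n0
[54] read 'b'  n0⇒n1
[55] read 'c'  n1⇒n10
[56] read 'a'  n10⇒n11  ** P3@[55:56]
[57] read 'b'  n11⇒n19 (fail-walked)
[58] read 'a'  n19⇒n20  ** P6@[55:58]
[59] read 'a'  n20⇒n0 (fail-walked)
[60] read 'c'  n0⇒n4
[61] read 'c'  n4⇒n5
[62] read 'c'  n5⇒n6
[63] read 'c'  n6⇒n6 (fail-walked)
[64] read 'a'  n6⇒n7  ** P3@[63:64]
[65] read 'b'  n7⇒n8
[66] read 'a'  n8⇒n9  ** P1@[61:66],P6@[63:66]
[67] read 'c'  n9⇒n4 (fail-walked)
[68] read 'b'  n4⇒n1 (fail-walked)
[69] read 'c'  n1⇒n10
[70] read 'c'  n10⇒n5 (fail-walked)
[71] read 'a'  n5⇒n14 (fail-walked)  ** P3@[70:71]
[72] read 'b'  n14⇒n19
[73] read 'c'  n19⇒n10 (fail-walked)
[74] read 'a'  n10⇒n11  ** P3@[73:74]
[75] read 'a'  n11⇒n15 (fail-walked)
[76] read 'b'  n15⇒n1 (fail-walked)

All matches (sorted): [[2,5],[3,0],[3,5],[6,3],[8,6],[10,3],[14,3],[14,4],[18,3],[20,1],[20,6],[23,3],[25,2],[25,3],[28,3],[30,3],[32,5],[33,0],[33,5],[35,3],[37,5],[38,0],[38,5],[40,3],[44,3],[44,4],[46,5],[47,0],[47,5],[50,5],[51,0],[51,5],[56,3],[58,6],[64,3],[66,1],[66,6],[71,3],[74,3]]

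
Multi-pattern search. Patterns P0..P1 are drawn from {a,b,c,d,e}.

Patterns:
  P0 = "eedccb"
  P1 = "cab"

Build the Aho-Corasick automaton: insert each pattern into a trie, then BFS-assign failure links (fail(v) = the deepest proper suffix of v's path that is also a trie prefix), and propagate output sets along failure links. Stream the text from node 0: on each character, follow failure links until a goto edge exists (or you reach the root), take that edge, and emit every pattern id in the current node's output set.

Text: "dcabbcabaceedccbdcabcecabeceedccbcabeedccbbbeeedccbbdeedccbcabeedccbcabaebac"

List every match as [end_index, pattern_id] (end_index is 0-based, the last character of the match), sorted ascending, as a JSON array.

Construct AC machine:
Trie nodes:
  0='ε' goto c→7 e→1
  1='e' goto e→2
  2='ee' goto d→3
  3='eed' goto c→4
  4='eedc' goto c→5
  5='eedcc' goto b→6
  6='eedccb' goto ·  [P0 ends]
  7='c' goto a→8
  8='ca' goto b→9
  9='cab' goto ·  [P1 ends]

BFS fail/out derivation:
  fail(1) 'e': from fail(0)=0 chase 'e': 0 ⇒ 0;  out=∅∪out(0)=∅
  fail(7) 'c': from fail(0)=0 chase 'c': 0 ⇒ 0;  out=∅∪out(0)=∅
  fail(2) 'ee': from fail(1)=0 chase 'e': 0 ⇒ 1;  out=∅∪out(1)=∅
  fail(8) 'ca': from fail(7)=0 chase 'a': 0 ⇒ 0;  out=∅∪out(0)=∅
  fail(3) 'eed': from fail(2)=1 chase 'd': 1→0 ⇒ 0;  out=∅∪out(0)=∅
  fail(9) 'cab': from fail(8)=0 chase 'b': 0 ⇒ 0;  out={1}∪out(0)={1}
  fail(4) 'eedc': from fail(3)=0 chase 'c': 0 ⇒ 7;  out=∅∪out(7)=∅
  fail(5) 'eedcc': from fail(4)=7 chase 'c': 7→0 ⇒ 7;  out=∅∪out(7)=∅
  fail(6) 'eedccb': from fail(5)=7 chase 'b': 7→0 ⇒ 0;  out={0}∪out(0)={0}

Run:
pos 0 'd': at 0
pos 1 'c': at 7
pos 2 'a': at 8
pos 3 'b': at 9  ** P1@[1:3]
pos 4 'b': at 0 (via fail)
pos 5 'c': at 7
pos 6 'a': at 8
pos 7 'b': at 9  ** P1@[5:7]
pos 8 'a': at 0 (via fail)
pos 9 'c': at 7
pos 10 'e': at 1 (via fail)
pos 11 'e': at 2
pos 12 'd': at 3
pos 13 'c': at 4
pos 14 'c': at 5
pos 15 'b': at 6  ** P0@[10:15]
pos 16 'd': at 0 (via fail)
pos 17 'c': at 7
pos 18 'a': at 8
pos 19 'b': at 9  ** P1@[17:19]
pos 20 'c': at 7 (via fail)
pos 21 'e': at 1 (via fail)
pos 22 'c': at 7 (via fail)
pos 23 'a': at 8
pos 24 'b': at 9  ** P1@[22:24]
pos 25 'e': at 1 (via fail)
pos 26 'c': at 7 (via fail)
pos 27 'e': at 1 (via fail)
pos 28 'e': at 2
pos 29 'd': at 3
pos 30 'c': at 4
pos 31 'c': at 5
pos 32 'b': at 6  ** P0@[27:32]
pos 33 'c': at 7 (via fail)
pos 34 'a': at 8
pos 35 'b': at 9  ** P1@[33:35]
pos 36 'e': at 1 (via fail)
pos 37 'e': at 2
pos 38 'd': at 3
pos 39 'c': at 4
pos 40 'c': at 5
pos 41 'b': at 6  ** P0@[36:41]
pos 42 'b': at 0 (via fail)
pos 43 'b': at 0
pos 44 'e': at 1
pos 45 'e': at 2
pos 46 'e': at 2 (via fail)
pos 47 'd': at 3
pos 48 'c': at 4
pos 49 'c': at 5
pos 50 'b': at 6  ** P0@[45:50]
pos 51 'b': at 0 (via fail)
pos 52 'd': at 0
pos 53 'e': at 1
pos 54 'e': at 2
pos 55 'd': at 3
pos 56 'c': at 4
pos 57 'c': at 5
pos 58 'b': at 6  ** P0@[53:58]
pos 59 'c': at 7 (via fail)
pos 60 'a': at 8
pos 61 'b': at 9  ** P1@[59:61]
pos 62 'e': at 1 (via fail)
pos 63 'e': at 2
pos 64 'd': at 3
pos 65 'c': at 4
pos 66 'c': at 5
pos 67 'b': at 6  ** P0@[62:67]
pos 68 'c': at 7 (via fail)
pos 69 'a': at 8
pos 70 'b': at 9  ** P1@[68:70]
pos 71 'a': at 0 (via fail)
pos 72 'e': at 1
pos 73 'b': at 0 (via fail)
pos 74 'a': at 0
pos 75 'c': at 7

Result: [[3,1],[7,1],[15,0],[19,1],[24,1],[32,0],[35,1],[41,0],[50,0],[58,0],[61,1],[67,0],[70,1]]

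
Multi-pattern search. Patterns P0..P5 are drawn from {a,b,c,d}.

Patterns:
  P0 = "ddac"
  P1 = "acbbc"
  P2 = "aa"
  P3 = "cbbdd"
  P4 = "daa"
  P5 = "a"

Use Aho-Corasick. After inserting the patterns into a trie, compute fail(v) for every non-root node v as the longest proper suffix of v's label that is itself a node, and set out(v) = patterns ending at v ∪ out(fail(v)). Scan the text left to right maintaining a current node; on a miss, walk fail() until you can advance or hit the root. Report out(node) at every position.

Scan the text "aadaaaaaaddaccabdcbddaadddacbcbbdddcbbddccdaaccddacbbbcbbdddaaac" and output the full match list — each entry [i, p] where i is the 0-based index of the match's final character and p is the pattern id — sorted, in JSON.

Build automaton:
Trie nodes:
  0='ε' goto a→5 c→11 d→1
  1='d' goto a→16 d→2
  2='dd' goto a→3
  3='dda' goto c→4
  4='ddac' goto ·  ←P0
  5='a' goto a→10 c→6  ←P5
  6='ac' goto b→7
  7='acb' goto b→8
  8='acbb' goto c→9
  9='acbbc' goto ·  ←P1
  10='aa' goto ·  ←P2
  11='c' goto b→12
  12='cb' goto b→13
  13='cbb' goto d→14
  14='cbbd' goto d→15
  15='cbbdd' goto ·  ←P3
  16='da' goto a→17
  17='daa' goto ·  ←P4

BFS fail/out derivation:
  n1('d'): parent n0 fail=0; on 'd' 0 → fail=0;  out ∅∪∅=∅
  n5('a'): parent n0 fail=0; on 'a' 0 → fail=0;  out {5}∪∅={5}
  n11('c'): parent n0 fail=0; on 'c' 0 → fail=0;  out ∅∪∅=∅
  n2('dd'): parent n1 fail=0; on 'd' 0 → fail=1;  out ∅∪∅=∅
  n6('ac'): parent n5 fail=0; on 'c' 0 → fail=11;  out ∅∪∅=∅
  n10('aa'): parent n5 fail=0; on 'a' 0 → fail=5;  out {2}∪{5}={2,5}
  n12('cb'): parent n11 fail=0; on 'b' 0 → fail=0;  out ∅∪∅=∅
  n16('da'): parent n1 fail=0; on 'a' 0 → fail=5;  out ∅∪{5}={5}
  n3('dda'): parent n2 fail=1; on 'a' 1 → fail=16;  out ∅∪{5}={5}
  n7('acb'): parent n6 fail=11; on 'b' 11 → fail=12;  out ∅∪∅=∅
  n13('cbb'): parent n12 fail=0; on 'b' 0 → fail=0;  out ∅∪∅=∅
  n17('daa'): parent n16 fail=5; on 'a' 5 → fail=10;  out {4}∪{2,5}={2,4,5}
  n4('ddac'): parent n3 fail=16; on 'c' 16→5 → fail=6;  out {0}∪∅={0}
  n8('acbb'): parent n7 fail=12; on 'b' 12 → fail=13;  out ∅∪∅=∅
  n14('cbbd'): parent n13 fail=0; on 'd' 0 → fail=1;  out ∅∪∅=∅
  n9('acbbc'): parent n8 fail=13; on 'c' 13→0 → fail=11;  out {1}∪∅={1}
  n15('cbbdd'): parent n14 fail=1; on 'd' 1 → fail=2;  out {3}∪∅={3}

Text stream:
[0] read 'a'  n0⇒n5  → match P5@[0:0]
[1] read 'a'  n5⇒n10  → match P2@[0:1],P5@[1:1]
[2] read 'd'  n10⇒n1 ·f
[3] read 'a'  n1⇒n16  → match P5@[3:3]
[4] read 'a'  n16⇒n17  → match P2@[3:4],P4@[2:4],P5@[4:4]
[5] read 'a'  n17⇒n10 ·f  → match P2@[4:5],P5@[5:5]
[6] read 'a'  n10⇒n10 ·f  → match P2@[5:6],P5@[6:6]
[7] read 'a'  n10⇒n10 ·f  → match P2@[6:7],P5@[7:7]
[8] read 'a'  n10⇒n10 ·f  → match P2@[7:8],P5@[8:8]
[9] read 'd'  n10⇒n1 ·f
[10] read 'd'  n1⇒n2
[11] read 'a'  n2⇒n3  → match P5@[11:11]
[12] read 'c'  n3⇒n4  → match P0@[9:12]
[13] read 'c'  n4⇒n11 ·f
[14] read 'a'  n11⇒n5 ·f  → match P5@[14:14]
[15] read 'b'  n5⇒n0 ·f
[16] read 'd'  n0⇒n1
[17] read 'c'  n1⇒n11 ·f
[18] read 'b'  n11⇒n12
[19] read 'd'  n12⇒n1 ·f
[20] read 'd'  n1⇒n2
[21] read 'a'  n2⇒n3  → match P5@[21:21]
[22] read 'a'  n3⇒n17 ·f  → match P2@[21:22],P4@[20:22],P5@[22:22]
[23] read 'd'  n17⇒n1 ·f
[24] read 'd'  n1⇒n2
[25] read 'd'  n2⇒n2 ·f
[26] read 'a'  n2⇒n3  → match P5@[26:26]
[27] read 'c'  n3⇒n4  → match P0@[24:27]
[28] read 'b'  n4⇒n7 ·f
[29] read 'c'  n7⇒n11 ·f
[30] read 'b'  n11⇒n12
[31] read 'b'  n12⇒n13
[32] read 'd'  n13⇒n14
[33] read 'd'  n14⇒n15  → match P3@[29:33]
[34] read 'd'  n15⇒n2 ·f
[35] read 'c'  n2⇒n11 ·f
[36] read 'b'  n11⇒n12
[37] read 'b'  n12⇒n13
[38] read 'd'  n13⇒n14
[39] read 'd'  n14⇒n15  → match P3@[35:39]
[40] read 'c'  n15⇒n11 ·f
[41] read 'c'  n11⇒n11 ·f
[42] read 'd'  n11⇒n1 ·f
[43] read 'a'  n1⇒n16  → match P5@[43:43]
[44] read 'a'  n16⇒n17  → match P2@[43:44],P4@[42:44],P5@[44:44]
[45] read 'c'  n17⇒n6 ·f
[46] read 'c'  n6⇒n11 ·f
[47] read 'd'  n11⇒n1 ·f
[48] read 'd'  n1⇒n2
[49] read 'a'  n2⇒n3  → match P5@[49:49]
[50] read 'c'  n3⇒n4  → match P0@[47:50]
[51] read 'b'  n4⇒n7 ·f
[52] read 'b'  n7⇒n8
[53] read 'b'  n8⇒n0 ·f
[54] read 'c'  n0⇒n11
[55] read 'b'  n11⇒n12
[56] read 'b'  n12⇒n13
[57] read 'd'  n13⇒n14
[58] read 'd'  n14⇒n15  → match P3@[54:58]
[59] read 'd'  n15⇒n2 ·f
[60] read 'a'  n2⇒n3  → match P5@[60:60]
[61] read 'a'  n3⇒n17 ·f  → match P2@[60:61],P4@[59:61],P5@[61:61]
[62] read 'a'  n17⇒n10 ·f  → match P2@[61:62],P5@[62:62]
[63] read 'c'  n10⇒n6 ·f

All matches (sorted): [[0,5],[1,2],[1,5],[3,5],[4,2],[4,4],[4,5],[5,2],[5,5],[6,2],[6,5],[7,2],[7,5],[8,2],[8,5],[11,5],[12,0],[14,5],[21,5],[22,2],[22,4],[22,5],[26,5],[27,0],[33,3],[39,3],[43,5],[44,2],[44,4],[44,5],[49,5],[50,0],[58,3],[60,5],[61,2],[61,4],[61,5],[62,2],[62,5]]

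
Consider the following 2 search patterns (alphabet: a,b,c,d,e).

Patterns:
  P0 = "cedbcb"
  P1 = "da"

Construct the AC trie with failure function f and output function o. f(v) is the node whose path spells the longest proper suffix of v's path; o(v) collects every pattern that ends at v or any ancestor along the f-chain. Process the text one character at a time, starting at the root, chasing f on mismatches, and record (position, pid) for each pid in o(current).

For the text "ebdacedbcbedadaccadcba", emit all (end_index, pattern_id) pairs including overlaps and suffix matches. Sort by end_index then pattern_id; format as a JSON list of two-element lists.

Construct AC machine:
Trie (insert patterns):
  n0 'ε': c→1 d→7
  n1 'c': e→2
  n2 'ce': d→3
  n3 'ced': b→4
  n4 'cedb': c→5
  n5 'cedbc': b→6
  n6 'cedbcb': ·  ←P0
  n7 'd': a→8
  n8 'da': ·  ←P1

BFS fail/out derivation:
  n1('c'): parent n0 fail=0; on 'c' 0 → fail=0;  out ∅∪∅=∅
  n7('d'): parent n0 fail=0; on 'd' 0 → fail=0;  out ∅∪∅=∅
  n2('ce'): parent n1 fail=0; on 'e' 0 → fail=0;  out ∅∪∅=∅
  n8('da'): parent n7 fail=0; on 'a' 0 → fail=0;  out {1}∪∅={1}
  n3('ced'): parent n2 fail=0; on 'd' 0 → fail=7;  out ∅∪∅=∅
  n4('cedb'): parent n3 fail=7; on 'b' 7→0 → fail=0;  out ∅∪∅=∅
  n5('cedbc'): parent n4 fail=0; on 'c' 0 → fail=1;  out ∅∪∅=∅
  n6('cedbcb'): parent n5 fail=1; on 'b' 1→0 → fail=0;  out {0}∪∅={0}

Text stream:
pos 0 'e': at 0
pos 1 'b': at 0
pos 2 'd': at 7
pos 3 'a': at 8  → match P1@[2:3]
pos 4 'c': at 1 ·f
pos 5 'e': at 2
pos 6 'd': at 3
pos 7 'b': at 4
pos 8 'c': at 5
pos 9 'b': at 6  → match P0@[4:9]
pos 10 'e': at 0 ·f
pos 11 'd': at 7
pos 12 'a': at 8  → match P1@[11:12]
pos 13 'd': at 7 ·f
pos 14 'a': at 8  → match P1@[13:14]
pos 15 'c': at 1 ·f
pos 16 'c': at 1 ·f
pos 17 'a': at 0 ·f
pos 18 'd': at 7
pos 19 'c': at 1 ·f
pos 20 'b': at 0 ·f
pos 21 'a': at 0

Matches: [[3,1],[9,0],[12,1],[14,1]]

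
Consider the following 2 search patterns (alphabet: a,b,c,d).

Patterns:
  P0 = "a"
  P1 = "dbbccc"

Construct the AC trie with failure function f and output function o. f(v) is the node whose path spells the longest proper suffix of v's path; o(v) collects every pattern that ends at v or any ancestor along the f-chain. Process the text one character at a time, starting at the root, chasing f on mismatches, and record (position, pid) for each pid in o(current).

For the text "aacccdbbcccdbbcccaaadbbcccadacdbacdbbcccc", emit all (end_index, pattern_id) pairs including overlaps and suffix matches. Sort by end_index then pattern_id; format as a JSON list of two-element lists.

Construct AC machine:
Trie (insert patterns):
  n0 'ε': a→1 d→2
  n1 'a': ·  ←P0
  n2 'd': b→3
  n3 'db': b→4
  n4 'dbb': c→5
  n5 'dbbc': c→6
  n6 'dbbcc': c→7
  n7 'dbbccc': ·  ←P1

Failure links (BFS by depth):
  fail(1) 'a': from fail(0)=0 chase 'a': 0 ⇒ 0;  out={0}∪out(0)={0}
  fail(2) 'd': from fail(0)=0 chase 'd': 0 ⇒ 0;  out=∅∪out(0)=∅
  fail(3) 'db': from fail(2)=0 chase 'b': 0 ⇒ 0;  out=∅∪out(0)=∅
  fail(4) 'dbb': from fail(3)=0 chase 'b': 0 ⇒ 0;  out=∅∪out(0)=∅
  fail(5) 'dbbc': from fail(4)=0 chase 'c': 0 ⇒ 0;  out=∅∪out(0)=∅
  fail(6) 'dbbcc': from fail(5)=0 chase 'c': 0 ⇒ 0;  out=∅∪out(0)=∅
  fail(7) 'dbbccc': from fail(6)=0 chase 'c': 0 ⇒ 0;  out={1}∪out(0)={1}

Run:
pos 0 'a': at 1  emit P0@[0:0]
pos 1 'a': at 1 (via fail)  emit P0@[1:1]
pos 2 'c': at 0 (via fail)
pos 3 'c': at 0
pos 4 'c': at 0
pos 5 'd': at 2
pos 6 'b': at 3
pos 7 'b': at 4
pos 8 'c': at 5
pos 9 'c': at 6
pos 10 'c': at 7  emit P1@[5:10]
pos 11 'd': at 2 (via fail)
pos 12 'b': at 3
pos 13 'b': at 4
pos 14 'c': at 5
pos 15 'c': at 6
pos 16 'c': at 7  emit P1@[11:16]
pos 17 'a': at 1 (via fail)  emit P0@[17:17]
pos 18 'a': at 1 (via fail)  emit P0@[18:18]
pos 19 'a': at 1 (via fail)  emit P0@[19:19]
pos 20 'd': at 2 (via fail)
pos 21 'b': at 3
pos 22 'b': at 4
pos 23 'c': at 5
pos 24 'c': at 6
pos 25 'c': at 7  emit P1@[20:25]
pos 26 'a': at 1 (via fail)  emit P0@[26:26]
pos 27 'd': at 2 (via fail)
pos 28 'a': at 1 (via fail)  emit P0@[28:28]
pos 29 'c': at 0 (via fail)
pos 30 'd': at 2
pos 31 'b': at 3
pos 32 'a': at 1 (via fail)  emit P0@[32:32]
pos 33 'c': at 0 (via fail)
pos 34 'd': at 2
pos 35 'b': at 3
pos 36 'b': at 4
pos 37 'c': at 5
pos 38 'c': at 6
pos 39 'c': at 7  emit P1@[34:39]
pos 40 'c': at 0 (via fail)

Matches: [[0,0],[1,0],[10,1],[16,1],[17,0],[18,0],[19,0],[25,1],[26,0],[28,0],[32,0],[39,1]]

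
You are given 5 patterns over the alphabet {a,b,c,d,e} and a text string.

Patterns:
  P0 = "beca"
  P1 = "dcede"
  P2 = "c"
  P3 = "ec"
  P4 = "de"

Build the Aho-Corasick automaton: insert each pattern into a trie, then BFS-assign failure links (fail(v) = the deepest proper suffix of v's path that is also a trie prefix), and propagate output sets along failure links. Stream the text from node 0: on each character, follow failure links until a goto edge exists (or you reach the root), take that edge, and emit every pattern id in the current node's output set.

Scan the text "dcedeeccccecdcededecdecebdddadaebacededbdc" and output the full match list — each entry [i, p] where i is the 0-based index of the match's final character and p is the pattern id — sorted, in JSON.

Build automaton:
Trie nodes:
  n0 'ε': b→1 c→10 d→5 e→11
  n1 'b': e→2
  n2 'be': c→3
  n3 'bec': a→4
  n4 'beca': ·  ←P0
  n5 'd': c→6 e→13
  n6 'dc': e→7
  n7 'dce': d→8
  n8 'dced': e→9
  n9 'dcede': ·  ←P1
  n10 'c': ·  ←P2
  n11 'e': c→12
  n12 'ec': ·  ←P3
  n13 'de': ·  ←P4

Failure links (BFS by depth):
  n1('b'): parent n0 fail=0; on 'b' 0 → fail=0;  out ∅∪∅=∅
  n5('d'): parent n0 fail=0; on 'd' 0 → fail=0;  out ∅∪∅=∅
  n10('c'): parent n0 fail=0; on 'c' 0 → fail=0;  out {2}∪∅={2}
  n11('e'): parent n0 fail=0; on 'e' 0 → fail=0;  out ∅∪∅=∅
  n2('be'): parent n1 fail=0; on 'e' 0 → fail=11;  out ∅∪∅=∅
  n6('dc'): parent n5 fail=0; on 'c' 0 → fail=10;  out ∅∪{2}={2}
  n12('ec'): parent n11 fail=0; on 'c' 0 → fail=10;  out {3}∪{2}={2,3}
  n13('de'): parent n5 fail=0; on 'e' 0 → fail=11;  out {4}∪∅={4}
  n3('bec'): parent n2 fail=11; on 'c' 11 → fail=12;  out ∅∪{2,3}={2,3}
  n7('dce'): parent n6 fail=10; on 'e' 10→0 → fail=11;  out ∅∪∅=∅
  n4('beca'): parent n3 fail=12; on 'a' 12→10→0 → fail=0;  out {0}∪∅={0}
  n8('dced'): parent n7 fail=11; on 'd' 11→0 → fail=5;  out ∅∪∅=∅
  n9('dcede'): parent n8 fail=5; on 'e' 5 → fail=13;  out {1}∪{4}={1,4}

Text stream:
i=0 'd': node 0→5
i=1 'c': node 5→6  ** P2@[1:1]
i=2 'e': node 6→7
i=3 'd': node 7→8
i=4 'e': node 8→9  ** P1@[0:4],P4@[3:4]
i=5 'e': node 9→11 (fail-walked)
i=6 'c': node 11→12  ** P2@[6:6],P3@[5:6]
i=7 'c': node 12→10 (fail-walked)  ** P2@[7:7]
i=8 'c': node 10→10 (fail-walked)  ** P2@[8:8]
i=9 'c': node 10→10 (fail-walked)  ** P2@[9:9]
i=10 'e': node 10→11 (fail-walked)
i=11 'c': node 11→12  ** P2@[11:11],P3@[10:11]
i=12 'd': node 12→5 (fail-walked)
i=13 'c': node 5→6  ** P2@[13:13]
i=14 'e': node 6→7
i=15 'd': node 7→8
i=16 'e': node 8→9  ** P1@[12:16],P4@[15:16]
i=17 'd': node 9→5 (fail-walked)
i=18 'e': node 5→13  ** P4@[17:18]
i=19 'c': node 13→12 (fail-walked)  ** P2@[19:19],P3@[18:19]
i=20 'd': node 12→5 (fail-walked)
i=21 'e': node 5→13  ** P4@[20:21]
i=22 'c': node 13→12 (fail-walked)  ** P2@[22:22],P3@[21:22]
i=23 'e': node 12→11 (fail-walked)
i=24 'b': node 11→1 (fail-walked)
i=25 'd': node 1→5 (fail-walked)
i=26 'd': node 5→5 (fail-walked)
i=27 'd': node 5→5 (fail-walked)
i=28 'a': node 5→0 (fail-walked)
i=29 'd': node 0→5
i=30 'a': node 5→0 (fail-walked)
i=31 'e': node 0→11
i=32 'b': node 11→1 (fail-walked)
i=33 'a': node 1→0 (fail-walked)
i=34 'c': node 0→10  ** P2@[34:34]
i=35 'e': node 10→11 (fail-walked)
i=36 'd': node 11→5 (fail-walked)
i=37 'e': node 5→13  ** P4@[36:37]
i=38 'd': node 13→5 (fail-walked)
i=39 'b': node 5→1 (fail-walked)
i=40 'd': node 1→5 (fail-walked)
i=41 'c': node 5→6  ** P2@[41:41]

Result: [[1,2],[4,1],[4,4],[6,2],[6,3],[7,2],[8,2],[9,2],[11,2],[11,3],[13,2],[16,1],[16,4],[18,4],[19,2],[19,3],[21,4],[22,2],[22,3],[34,2],[37,4],[41,2]]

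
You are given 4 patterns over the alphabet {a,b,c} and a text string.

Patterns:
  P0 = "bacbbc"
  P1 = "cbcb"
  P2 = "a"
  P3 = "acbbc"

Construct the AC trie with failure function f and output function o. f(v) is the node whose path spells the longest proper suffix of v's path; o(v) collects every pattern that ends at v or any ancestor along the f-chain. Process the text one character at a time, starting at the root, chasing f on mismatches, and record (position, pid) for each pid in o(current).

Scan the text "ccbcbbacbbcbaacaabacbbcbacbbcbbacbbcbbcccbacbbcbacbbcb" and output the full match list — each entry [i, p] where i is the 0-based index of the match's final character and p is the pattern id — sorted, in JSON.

Build automaton:
Trie (insert patterns):
  0='ε' goto a→11 b→1 c→7
  1='b' goto a→2
  2='ba' goto c→3
  3='bac' goto b→4
  4='bacb' goto b→5
  5='bacbb' goto c→6
  6='bacbbc' goto ·  ←P0
  7='c' goto b→8
  8='cb' goto c→9
  9='cbc' goto b→10
  10='cbcb' goto ·  ←P1
  11='a' goto c→12  ←P2
  12='ac' goto b→13
  13='acb' goto b→14
  14='acbb' goto c→15
  15='acbbc' goto ·  ←P3

Failure links (BFS by depth):
  n1('b'): parent n0 fail=0; on 'b' 0 → fail=0;  out ∅∪∅=∅
  n7('c'): parent n0 fail=0; on 'c' 0 → fail=0;  out ∅∪∅=∅
  n11('a'): parent n0 fail=0; on 'a' 0 → fail=0;  out {2}∪∅={2}
  n2('ba'): parent n1 fail=0; on 'a' 0 → fail=11;  out ∅∪{2}={2}
  n8('cb'): parent n7 fail=0; on 'b' 0 → fail=1;  out ∅∪∅=∅
  n12('ac'): parent n11 fail=0; on 'c' 0 → fail=7;  out ∅∪∅=∅
  n3('bac'): parent n2 fail=11; on 'c' 11 → fail=12;  out ∅∪∅=∅
  n9('cbc'): parent n8 fail=1; on 'c' 1→0 → fail=7;  out ∅∪∅=∅
  n13('acb'): parent n12 fail=7; on 'b' 7 → fail=8;  out ∅∪∅=∅
  n4('bacb'): parent n3 fail=12; on 'b' 12 → fail=13;  out ∅∪∅=∅
  n10('cbcb'): parent n9 fail=7; on 'b' 7 → fail=8;  out {1}∪∅={1}
  n14('acbb'): parent n13 fail=8; on 'b' 8→1→0 → fail=1;  out ∅∪∅=∅
  n5('bacbb'): parent n4 fail=13; on 'b' 13 → fail=14;  out ∅∪∅=∅
  n15('acbbc'): parent n14 fail=1; on 'c' 1→0 → fail=7;  out {3}∪∅={3}
  n6('bacbbc'): parent n5 fail=14; on 'c' 14 → fail=15;  out {0}∪{3}={0,3}

Text stream:
pos 0 'c': at 7
pos 1 'c': at 7 ·f
pos 2 'b': at 8
pos 3 'c': at 9
pos 4 'b': at 10  → match P1@[1:4]
pos 5 'b': at 1 ·f
pos 6 'a': at 2  → match P2@[6:6]
pos 7 'c': at 3
pos 8 'b': at 4
pos 9 'b': at 5
pos 10 'c': at 6  → match P0@[5:10],P3@[6:10]
pos 11 'b': at 8 ·f
pos 12 'a': at 2 ·f  → match P2@[12:12]
pos 13 'a': at 11 ·f  → match P2@[13:13]
pos 14 'c': at 12
pos 15 'a': at 11 ·f  → match P2@[15:15]
pos 16 'a': at 11 ·f  → match P2@[16:16]
pos 17 'b': at 1 ·f
pos 18 'a': at 2  → match P2@[18:18]
pos 19 'c': at 3
pos 20 'b': at 4
pos 21 'b': at 5
pos 22 'c': at 6  → match P0@[17:22],P3@[18:22]
pos 23 'b': at 8 ·f
pos 24 'a': at 2 ·f  → match P2@[24:24]
pos 25 'c': at 3
pos 26 'b': at 4
pos 27 'b': at 5
pos 28 'c': at 6  → match P0@[23:28],P3@[24:28]
pos 29 'b': at 8 ·f
pos 30 'b': at 1 ·f
pos 31 'a': at 2  → match P2@[31:31]
pos 32 'c': at 3
pos 33 'b': at 4
pos 34 'b': at 5
pos 35 'c': at 6  → match P0@[30:35],P3@[31:35]
pos 36 'b': at 8 ·f
pos 37 'b': at 1 ·f
pos 38 'c': at 7 ·f
pos 39 'c': at 7 ·f
pos 40 'c': at 7 ·f
pos 41 'b': at 8
pos 42 'a': at 2 ·f  → match P2@[42:42]
pos 43 'c': at 3
pos 44 'b': at 4
pos 45 'b': at 5
pos 46 'c': at 6  → match P0@[41:46],P3@[42:46]
pos 47 'b': at 8 ·f
pos 48 'a': at 2 ·f  → match P2@[48:48]
pos 49 'c': at 3
pos 50 'b': at 4
pos 51 'b': at 5
pos 52 'c': at 6  → match P0@[47:52],P3@[48:52]
pos 53 'b': at 8 ·f

Matches: [[4,1],[6,2],[10,0],[10,3],[12,2],[13,2],[15,2],[16,2],[18,2],[22,0],[22,3],[24,2],[28,0],[28,3],[31,2],[35,0],[35,3],[42,2],[46,0],[46,3],[48,2],[52,0],[52,3]]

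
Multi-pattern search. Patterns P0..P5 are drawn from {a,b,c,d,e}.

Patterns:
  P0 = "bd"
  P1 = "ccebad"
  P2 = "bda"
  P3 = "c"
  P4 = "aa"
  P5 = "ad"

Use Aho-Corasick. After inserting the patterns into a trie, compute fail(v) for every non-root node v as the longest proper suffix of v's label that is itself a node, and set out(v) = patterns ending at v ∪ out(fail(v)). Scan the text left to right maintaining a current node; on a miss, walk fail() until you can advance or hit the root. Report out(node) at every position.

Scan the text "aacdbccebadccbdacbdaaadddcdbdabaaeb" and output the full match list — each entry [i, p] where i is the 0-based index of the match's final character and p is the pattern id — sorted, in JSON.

Build automaton:
Trie (insert patterns):
  n0 'ε': a→10 b→1 c→3
  n1 'b': d→2
  n2 'bd': a→9  [P0 ends]
  n3 'c': c→4  [P3 ends]
  n4 'cc': e→5
  n5 'cce': b→6
  n6 'cceb': a→7
  n7 'cceba': d→8
  n8 'ccebad': ·  [P1 ends]
  n9 'bda': ·  [P2 ends]
  n10 'a': a→11 d→12
  n11 'aa': ·  [P4 ends]
  n12 'ad': ·  [P5 ends]

BFS fail/out derivation:
  fail(1) 'b': from fail(0)=0 chase 'b': 0 ⇒ 0;  out=∅∪out(0)=∅
  fail(3) 'c': from fail(0)=0 chase 'c': 0 ⇒ 0;  out={3}∪out(0)={3}
  fail(10) 'a': from fail(0)=0 chase 'a': 0 ⇒ 0;  out=∅∪out(0)=∅
  fail(2) 'bd': from fail(1)=0 chase 'd': 0 ⇒ 0;  out={0}∪out(0)={0}
  fail(4) 'cc': from fail(3)=0 chase 'c': 0 ⇒ 3;  out=∅∪out(3)={3}
  fail(11) 'aa': from fail(10)=0 chase 'a': 0 ⇒ 10;  out={4}∪out(10)={4}
  fail(12) 'ad': from fail(10)=0 chase 'd': 0 ⇒ 0;  out={5}∪out(0)={5}
  fail(5) 'cce': from fail(4)=3 chase 'e': 3→0 ⇒ 0;  out=∅∪out(0)=∅
  fail(9) 'bda': from fail(2)=0 chase 'a': 0 ⇒ 10;  out={2}∪out(10)={2}
  fail(6) 'cceb': from fail(5)=0 chase 'b': 0 ⇒ 1;  out=∅∪out(1)=∅
  fail(7) 'cceba': from fail(6)=1 chase 'a': 1→0 ⇒ 10;  out=∅∪out(10)=∅
  fail(8) 'ccebad': from fail(7)=10 chase 'd': 10 ⇒ 12;  out={1}∪out(12)={1,5}

Scan:
pos 0 'a': at 10
pos 1 'a': at 11  emit P4@[0:1]
pos 2 'c': at 3 (via fail)  emit P3@[2:2]
pos 3 'd': at 0 (via fail)
pos 4 'b': at 1
pos 5 'c': at 3 (via fail)  emit P3@[5:5]
pos 6 'c': at 4  emit P3@[6:6]
pos 7 'e': at 5
pos 8 'b': at 6
pos 9 'a': at 7
pos 10 'd': at 8  emit P1@[5:10],P5@[9:10]
pos 11 'c': at 3 (via fail)  emit P3@[11:11]
pos 12 'c': at 4  emit P3@[12:12]
pos 13 'b': at 1 (via fail)
pos 14 'd': at 2  emit P0@[13:14]
pos 15 'a': at 9  emit P2@[13:15]
pos 16 'c': at 3 (via fail)  emit P3@[16:16]
pos 17 'b': at 1 (via fail)
pos 18 'd': at 2  emit P0@[17:18]
pos 19 'a': at 9  emit P2@[17:19]
pos 20 'a': at 11 (via fail)  emit P4@[19:20]
pos 21 'a': at 11 (via fail)  emit P4@[20:21]
pos 22 'd': at 12 (via fail)  emit P5@[21:22]
pos 23 'd': at 0 (via fail)
pos 24 'd': at 0
pos 25 'c': at 3  emit P3@[25:25]
pos 26 'd': at 0 (via fail)
pos 27 'b': at 1
pos 28 'd': at 2  emit P0@[27:28]
pos 29 'a': at 9  emit P2@[27:29]
pos 30 'b': at 1 (via fail)
pos 31 'a': at 10 (via fail)
pos 32 'a': at 11  emit P4@[31:32]
pos 33 'e': at 0 (via fail)
pos 34 'b': at 1

Matches: [[1,4],[2,3],[5,3],[6,3],[10,1],[10,5],[11,3],[12,3],[14,0],[15,2],[16,3],[18,0],[19,2],[20,4],[21,4],[22,5],[25,3],[28,0],[29,2],[32,4]]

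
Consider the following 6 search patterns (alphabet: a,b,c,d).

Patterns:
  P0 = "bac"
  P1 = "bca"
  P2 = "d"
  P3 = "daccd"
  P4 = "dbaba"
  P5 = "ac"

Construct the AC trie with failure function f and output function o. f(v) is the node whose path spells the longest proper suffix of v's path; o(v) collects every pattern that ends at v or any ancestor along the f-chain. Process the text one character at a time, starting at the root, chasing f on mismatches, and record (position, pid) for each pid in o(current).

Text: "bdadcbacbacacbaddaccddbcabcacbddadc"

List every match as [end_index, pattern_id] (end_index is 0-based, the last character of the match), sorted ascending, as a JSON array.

Build automaton:
Trie (insert patterns):
  n0 'ε': a→15 b→1 d→6
  n1 'b': a→2 c→4
  n2 'ba': c→3
  n3 'bac': ·  ←P0
  n4 'bc': a→5
  n5 'bca': ·  ←P1
  n6 'd': a→7 b→11  ←P2
  n7 'da': c→8
  n8 'dac': c→9
  n9 'dacc': d→10
  n10 'daccd': ·  ←P3
  n11 'db': a→12
  n12 'dba': b→13
  n13 'dbab': a→14
  n14 'dbaba': ·  ←P4
  n15 'a': c→16
  n16 'ac': ·  ←P5

BFS fail/out derivation:
  fail(1) 'b': from fail(0)=0 chase 'b': 0 ⇒ 0;  out=∅∪out(0)=∅
  fail(6) 'd': from fail(0)=0 chase 'd': 0 ⇒ 0;  out={2}∪out(0)={2}
  fail(15) 'a': from fail(0)=0 chase 'a': 0 ⇒ 0;  out=∅∪out(0)=∅
  fail(2) 'ba': from fail(1)=0 chase 'a': 0 ⇒ 15;  out=∅∪out(15)=∅
  fail(4) 'bc': from fail(1)=0 chase 'c': 0 ⇒ 0;  out=∅∪out(0)=∅
  fail(7) 'da': from fail(6)=0 chase 'a': 0 ⇒ 15;  out=∅∪out(15)=∅
  fail(11) 'db': from fail(6)=0 chase 'b': 0 ⇒ 1;  out=∅∪out(1)=∅
  fail(16) 'ac': from fail(15)=0 chase 'c': 0 ⇒ 0;  out={5}∪out(0)={5}
  fail(3) 'bac': from fail(2)=15 chase 'c': 15 ⇒ 16;  out={0}∪out(16)={0,5}
  fail(5) 'bca': from fail(4)=0 chase 'a': 0 ⇒ 15;  out={1}∪out(15)={1}
  fail(8) 'dac': from fail(7)=15 chase 'c': 15 ⇒ 16;  out=∅∪out(16)={5}
  fail(12) 'dba': from fail(11)=1 chase 'a': 1 ⇒ 2;  out=∅∪out(2)=∅
  fail(9) 'dacc': from fail(8)=16 chase 'c': 16→0 ⇒ 0;  out=∅∪out(0)=∅
  fail(13) 'dbab': from fail(12)=2 chase 'b': 2→15→0 ⇒ 1;  out=∅∪out(1)=∅
  fail(10) 'daccd': from fail(9)=0 chase 'd': 0 ⇒ 6;  out={3}∪out(6)={2,3}
  fail(14) 'dbaba': from fail(13)=1 chase 'a': 1 ⇒ 2;  out={4}∪out(2)={4}

Scan:
i=0 'b': node 0→1
i=1 'd': node 1→6 (via fail)  emit P2@[1:1]
i=2 'a': node 6→7
i=3 'd': node 7→6 (via fail)  emit P2@[3:3]
i=4 'c': node 6→0 (via fail)
i=5 'b': node 0→1
i=6 'a': node 1→2
i=7 'c': node 2→3  emit P0@[5:7],P5@[6:7]
i=8 'b': node 3→1 (via fail)
i=9 'a': node 1→2
i=10 'c': node 2→3  emit P0@[8:10],P5@[9:10]
i=11 'a': node 3→15 (via fail)
i=12 'c': node 15→16  emit P5@[11:12]
i=13 'b': node 16→1 (via fail)
i=14 'a': node 1→2
i=15 'd': node 2→6 (via fail)  emit P2@[15:15]
i=16 'd': node 6→6 (via fail)  emit P2@[16:16]
i=17 'a': node 6→7
i=18 'c': node 7→8  emit P5@[17:18]
i=19 'c': node 8→9
i=20 'd': node 9→10  emit P2@[20:20],P3@[16:20]
i=21 'd': node 10→6 (via fail)  emit P2@[21:21]
i=22 'b': node 6→11
i=23 'c': node 11→4 (via fail)
i=24 'a': node 4→5  emit P1@[22:24]
i=25 'b': node 5→1 (via fail)
i=26 'c': node 1→4
i=27 'a': node 4→5  emit P1@[25:27]
i=28 'c': node 5→16 (via fail)  emit P5@[27:28]
i=29 'b': node 16→1 (via fail)
i=30 'd': node 1→6 (via fail)  emit P2@[30:30]
i=31 'd': node 6→6 (via fail)  emit P2@[31:31]
i=32 'a': node 6→7
i=33 'd': node 7→6 (via fail)  emit P2@[33:33]
i=34 'c': node 6→0 (via fail)

All matches (sorted): [[1,2],[3,2],[7,0],[7,5],[10,0],[10,5],[12,5],[15,2],[16,2],[18,5],[20,2],[20,3],[21,2],[24,1],[27,1],[28,5],[30,2],[31,2],[33,2]]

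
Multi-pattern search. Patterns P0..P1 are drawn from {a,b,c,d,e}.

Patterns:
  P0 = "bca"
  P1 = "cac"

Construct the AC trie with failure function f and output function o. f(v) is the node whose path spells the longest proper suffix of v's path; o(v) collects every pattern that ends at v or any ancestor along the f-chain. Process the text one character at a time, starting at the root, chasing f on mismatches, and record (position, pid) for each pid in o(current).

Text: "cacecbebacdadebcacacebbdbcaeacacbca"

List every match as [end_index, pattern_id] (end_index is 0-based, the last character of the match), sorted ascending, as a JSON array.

Build:
Trie nodes:
  n0 'ε': b→1 c→4
  n1 'b': c→2
  n2 'bc': a→3
  n3 'bca': ·  ←P0
  n4 'c': a→5
  n5 'ca': c→6
  n6 'cac': ·  ←P1

BFS fail/out derivation:
  n1('b'): parent n0 fail=0; on 'b' 0 → fail=0;  out ∅∪∅=∅
  n4('c'): parent n0 fail=0; on 'c' 0 → fail=0;  out ∅∪∅=∅
  n2('bc'): parent n1 fail=0; on 'c' 0 → fail=4;  out ∅∪∅=∅
  n5('ca'): parent n4 fail=0; on 'a' 0 → fail=0;  out ∅∪∅=∅
  n3('bca'): parent n2 fail=4; on 'a' 4 → fail=5;  out {0}∪∅={0}
  n6('cac'): parent n5 fail=0; on 'c' 0 → fail=4;  out {1}∪∅={1}

Text stream:
pos 0 'c': at 4
pos 1 'a': at 5
pos 2 'c': at 6  ** P1@[0:2]
pos 3 'e': at 0 ·f
pos 4 'c': at 4
pos 5 'b': at 1 ·f
pos 6 'e': at 0 ·f
pos 7 'b': at 1
pos 8 'a': at 0 ·f
pos 9 'c': at 4
pos 10 'd': at 0 ·f
pos 11 'a': at 0
pos 12 'd': at 0
pos 13 'e': at 0
pos 14 'b': at 1
pos 15 'c': at 2
pos 16 'a': at 3  ** P0@[14:16]
pos 17 'c': at 6 ·f  ** P1@[15:17]
pos 18 'a': at 5 ·f
pos 19 'c': at 6  ** P1@[17:19]
pos 20 'e': at 0 ·f
pos 21 'b': at 1
pos 22 'b': at 1 ·f
pos 23 'd': at 0 ·f
pos 24 'b': at 1
pos 25 'c': at 2
pos 26 'a': at 3  ** P0@[24:26]
pos 27 'e': at 0 ·f
pos 28 'a': at 0
pos 29 'c': at 4
pos 30 'a': at 5
pos 31 'c': at 6  ** P1@[29:31]
pos 32 'b': at 1 ·f
pos 33 'c': at 2
pos 34 'a': at 3  ** P0@[32:34]

Result: [[2,1],[16,0],[17,1],[19,1],[26,0],[31,1],[34,0]]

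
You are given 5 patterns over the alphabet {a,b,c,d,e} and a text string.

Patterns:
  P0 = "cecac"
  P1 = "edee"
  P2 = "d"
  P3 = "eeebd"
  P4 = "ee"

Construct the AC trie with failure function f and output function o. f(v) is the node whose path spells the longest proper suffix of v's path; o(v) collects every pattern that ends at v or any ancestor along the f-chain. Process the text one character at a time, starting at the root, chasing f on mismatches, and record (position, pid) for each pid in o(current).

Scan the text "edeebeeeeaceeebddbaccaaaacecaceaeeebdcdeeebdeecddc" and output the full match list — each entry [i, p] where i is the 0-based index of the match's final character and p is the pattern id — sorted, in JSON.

Build automaton:
Trie (insert patterns):
  0='ε' goto c→1 d→10 e→6
  1='c' goto e→2
  2='ce' goto c→3
  3='cec' goto a→4
  4='ceca' goto c→5
  5='cecac' goto ·  [P0 ends]
  6='e' goto d→7 e→11
  7='ed' goto e→8
  8='ede' goto e→9
  9='edee' goto ·  [P1 ends]
  10='d' goto ·  [P2 ends]
  11='ee' goto e→12  [P4 ends]
  12='eee' goto b→13
  13='eeeb' goto d→14
  14='eeebd' goto ·  [P3 ends]

Failure links (BFS by depth):
  fail(1) 'c': from fail(0)=0 chase 'c': 0 ⇒ 0;  out=∅∪out(0)=∅
  fail(6) 'e': from fail(0)=0 chase 'e': 0 ⇒ 0;  out=∅∪out(0)=∅
  fail(10) 'd': from fail(0)=0 chase 'd': 0 ⇒ 0;  out={2}∪out(0)={2}
  fail(2) 'ce': from fail(1)=0 chase 'e': 0 ⇒ 6;  out=∅∪out(6)=∅
  fail(7) 'ed': from fail(6)=0 chase 'd': 0 ⇒ 10;  out=∅∪out(10)={2}
  fail(11) 'ee': from fail(6)=0 chase 'e': 0 ⇒ 6;  out={4}∪out(6)={4}
  fail(3) 'cec': from fail(2)=6 chase 'c': 6→0 ⇒ 1;  out=∅∪out(1)=∅
  fail(8) 'ede': from fail(7)=10 chase 'e': 10→0 ⇒ 6;  out=∅∪out(6)=∅
  fail(12) 'eee': from fail(11)=6 chase 'e': 6 ⇒ 11;  out=∅∪out(11)={4}
  fail(4) 'ceca': from fail(3)=1 chase 'a': 1→0 ⇒ 0;  out=∅∪out(0)=∅
  fail(9) 'edee': from fail(8)=6 chase 'e': 6 ⇒ 11;  out={1}∪out(11)={1,4}
  fail(13) 'eeeb': from fail(12)=11 chase 'b': 11→6→0 ⇒ 0;  out=∅∪out(0)=∅
  fail(5) 'cecac': from fail(4)=0 chase 'c': 0 ⇒ 1;  out={0}∪out(1)={0}
  fail(14) 'eeebd': from fail(13)=0 chase 'd': 0 ⇒ 10;  out={3}∪out(10)={2,3}

Run:
[0] read 'e'  n0⇒n6
[1] read 'd'  n6⇒n7  → match P2@[1:1]
[2] read 'e'  n7⇒n8
[3] read 'e'  n8⇒n9  → match P1@[0:3],P4@[2:3]
[4] read 'b'  n9⇒n0 ·f
[5] read 'e'  n0⇒n6
[6] read 'e'  n6⇒n11  → match P4@[5:6]
[7] read 'e'  n11⇒n12  → match P4@[6:7]
[8] read 'e'  n12⇒n12 ·f  → match P4@[7:8]
[9] read 'a'  n12⇒n0 ·f
[10] read 'c'  n0⇒n1
[11] read 'e'  n1⇒n2
[12] read 'e'  n2⇒n11 ·f  → match P4@[11:12]
[13] read 'e'  n11⇒n12  → match P4@[12:13]
[14] read 'b'  n12⇒n13
[15] read 'd'  n13⇒n14  → match P2@[15:15],P3@[11:15]
[16] read 'd'  n14⇒n10 ·f  → match P2@[16:16]
[17] read 'b'  n10⇒n0 ·f
[18] read 'a'  n0⇒n0
[19] read 'c'  n0⇒n1
[20] read 'c'  n1⇒n1 ·f
[21] read 'a'  n1⇒n0 ·f
[22] read 'a'  n0⇒n0
[23] read 'a'  n0⇒n0
[24] read 'a'  n0⇒n0
[25] read 'c'  n0⇒n1
[26] read 'e'  n1⇒n2
[27] read 'c'  n2⇒n3
[28] read 'a'  n3⇒n4
[29] read 'c'  n4⇒n5  → match P0@[25:29]
[30] read 'e'  n5⇒n2 ·f
[31] read 'a'  n2⇒n0 ·f
[32] read 'e'  n0⇒n6
[33] read 'e'  n6⇒n11  → match P4@[32:33]
[34] read 'e'  n11⇒n12  → match P4@[33:34]
[35] read 'b'  n12⇒n13
[36] read 'd'  n13⇒n14  → match P2@[36:36],P3@[32:36]
[37] read 'c'  n14⇒n1 ·f
[38] read 'd'  n1⇒n10 ·f  → match P2@[38:38]
[39] read 'e'  n10⇒n6 ·f
[40] read 'e'  n6⇒n11  → match P4@[39:40]
[41] read 'e'  n11⇒n12  → match P4@[40:41]
[42] read 'b'  n12⇒n13
[43] read 'd'  n13⇒n14  → match P2@[43:43],P3@[39:43]
[44] read 'e'  n14⇒n6 ·f
[45] read 'e'  n6⇒n11  → match P4@[44:45]
[46] read 'c'  n11⇒n1 ·f
[47] read 'd'  n1⇒n10 ·f  → match P2@[47:47]
[48] read 'd'  n10⇒n10 ·f  → match P2@[48:48]
[49] read 'c'  n10⇒n1 ·f

Result: [[1,2],[3,1],[3,4],[6,4],[7,4],[8,4],[12,4],[13,4],[15,2],[15,3],[16,2],[29,0],[33,4],[34,4],[36,2],[36,3],[38,2],[40,4],[41,4],[43,2],[43,3],[45,4],[47,2],[48,2]]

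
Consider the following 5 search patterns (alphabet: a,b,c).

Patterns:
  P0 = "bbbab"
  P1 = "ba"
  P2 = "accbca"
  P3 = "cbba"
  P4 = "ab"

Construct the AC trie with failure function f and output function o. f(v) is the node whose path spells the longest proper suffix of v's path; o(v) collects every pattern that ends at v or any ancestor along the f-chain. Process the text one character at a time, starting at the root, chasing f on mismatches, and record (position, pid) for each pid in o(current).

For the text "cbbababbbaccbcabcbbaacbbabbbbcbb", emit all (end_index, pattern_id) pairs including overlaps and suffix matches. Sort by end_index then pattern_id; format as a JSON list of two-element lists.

Build:
Trie (insert patterns):
  0='ε' goto a→7 b→1 c→13
  1='b' goto a→6 b→2
  2='bb' goto b→3
  3='bbb' goto a→4
  4='bbba' goto b→5
  5='bbbab' goto ·  ←P0
  6='ba' goto ·  ←P1
  7='a' goto b→17 c→8
  8='ac' goto c→9
  9='acc' goto b→10
  10='accb' goto c→11
  11='accbc' goto a→12
  12='accbca' goto ·  ←P2
  13='c' goto b→14
  14='cb' goto b→15
  15='cbb' goto a→16
  16='cbba' goto ·  ←P3
  17='ab' goto ·  ←P4

BFS fail/out derivation:
  n1('b'): parent n0 fail=0; on 'b' 0 → fail=0;  out ∅∪∅=∅
  n7('a'): parent n0 fail=0; on 'a' 0 → fail=0;  out ∅∪∅=∅
  n13('c'): parent n0 fail=0; on 'c' 0 → fail=0;  out ∅∪∅=∅
  n2('bb'): parent n1 fail=0; on 'b' 0 → fail=1;  out ∅∪∅=∅
  n6('ba'): parent n1 fail=0; on 'a' 0 → fail=7;  out {1}∪∅={1}
  n8('ac'): parent n7 fail=0; on 'c' 0 → fail=13;  out ∅∪∅=∅
  n14('cb'): parent n13 fail=0; on 'b' 0 → fail=1;  out ∅∪∅=∅
  n17('ab'): parent n7 fail=0; on 'b' 0 → fail=1;  out {4}∪∅={4}
  n3('bbb'): parent n2 fail=1; on 'b' 1 → fail=2;  out ∅∪∅=∅
  n9('acc'): parent n8 fail=13; on 'c' 13→0 → fail=13;  out ∅∪∅=∅
  n15('cbb'): parent n14 fail=1; on 'b' 1 → fail=2;  out ∅∪∅=∅
  n4('bbba'): parent n3 fail=2; on 'a' 2→1 → fail=6;  out ∅∪{1}={1}
  n10('accb'): parent n9 fail=13; on 'b' 13 → fail=14;  out ∅∪∅=∅
  n16('cbba'): parent n15 fail=2; on 'a' 2→1 → fail=6;  out {3}∪{1}={1,3}
  n5('bbbab'): parent n4 fail=6; on 'b' 6→7 → fail=17;  out {0}∪{4}={0,4}
  n11('accbc'): parent n10 fail=14; on 'c' 14→1→0 → fail=13;  out ∅∪∅=∅
  n12('accbca'): parent n11 fail=13; on 'a' 13→0 → fail=7;  out {2}∪∅={2}

Text stream:
[0] read 'c'  n0⇒n13
[1] read 'b'  n13⇒n14
[2] read 'b'  n14⇒n15
[3] read 'a'  n15⇒n16  emit P1@[2:3],P3@[0:3]
[4] read 'b'  n16⇒n17 (fail-walked)  emit P4@[3:4]
[5] read 'a'  n17⇒n6 (fail-walked)  emit P1@[4:5]
[6] read 'b'  n6⇒n17 (fail-walked)  emit P4@[5:6]
[7] read 'b'  n17⇒n2 (fail-walked)
[8] read 'b'  n2⇒n3
[9] read 'a'  n3⇒n4  emit P1@[8:9]
[10] read 'c'  n4⇒n8 (fail-walked)
[11] read 'c'  n8⇒n9
[12] read 'b'  n9⇒n10
[13] read 'c'  n10⇒n11
[14] read 'a'  n11⇒n12  emit P2@[9:14]
[15] read 'b'  n12⇒n17 (fail-walked)  emit P4@[14:15]
[16] read 'c'  n17⇒n13 (fail-walked)
[17] read 'b'  n13⇒n14
[18] read 'b'  n14⇒n15
[19] read 'a'  n15⇒n16  emit P1@[18:19],P3@[16:19]
[20] read 'a'  n16⇒n7 (fail-walked)
[21] read 'c'  n7⇒n8
[22] read 'b'  n8⇒n14 (fail-walked)
[23] read 'b'  n14⇒n15
[24] read 'a'  n15⇒n16  emit P1@[23:24],P3@[21:24]
[25] read 'b'  n16⇒n17 (fail-walked)  emit P4@[24:25]
[26] read 'b'  n17⇒n2 (fail-walked)
[27] read 'b'  n2⇒n3
[28] read 'b'  n3⇒n3 (fail-walked)
[29] read 'c'  n3⇒n13 (fail-walked)
[30] read 'b'  n13⇒n14
[31] read 'b'  n14⇒n15

Matches: [[3,1],[3,3],[4,4],[5,1],[6,4],[9,1],[14,2],[15,4],[19,1],[19,3],[24,1],[24,3],[25,4]]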